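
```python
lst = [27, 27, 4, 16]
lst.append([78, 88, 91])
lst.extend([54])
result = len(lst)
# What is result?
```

After line 1: lst = [27, 27, 4, 16]
After line 2 (append adds [78, 88, 91] as single element): lst = [27, 27, 4, 16, [78, 88, 91]]
After line 3 (extend unpacks [54], adds 54): lst = [27, 27, 4, 16, [78, 88, 91], 54]
After line 4: result = len(lst) = 6

6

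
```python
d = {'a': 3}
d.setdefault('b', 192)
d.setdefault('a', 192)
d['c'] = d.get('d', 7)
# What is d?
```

After line 1: d = {'a': 3}
After line 2 (setdefault adds 'b'=192): d = {'a': 3, 'b': 192}
After line 3 (setdefault 'a' no-op, already exists): d = {'a': 3, 'b': 192}
After line 4 (get('d', 7) returns default since 'd' not in d): d = {'a': 3, 'b': 192, 'c': 7}

{'a': 3, 'b': 192, 'c': 7}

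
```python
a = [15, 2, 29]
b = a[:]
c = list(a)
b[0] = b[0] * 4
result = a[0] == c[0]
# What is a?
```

After line 1: a = [15, 2, 29]
After line 2 (b = a[:], copy): a = [15, 2, 29], b = [15, 2, 29]
After line 3 (c = list(a) is a copy, new object): c = [15, 2, 29]
After line 4 (b[0] = 15 * 4 = 60; only b mutates (copy)): a = [15, 2, 29], b = [60, 2, 29], c = [15, 2, 29]
After line 5 (a[0] = 15, c[0] = 15; result = True)

[15, 2, 29]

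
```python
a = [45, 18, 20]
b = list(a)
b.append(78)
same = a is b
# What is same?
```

After line 1: a = [45, 18, 20]
After line 2 (b = list(a) is a shallow copy, new object): a = [45, 18, 20], b = [45, 18, 20]
After line 3 (append only mutates b): a = [45, 18, 20], b = [45, 18, 20, 78]
After line 4 (same = a is b; different objects -> False): same = False

False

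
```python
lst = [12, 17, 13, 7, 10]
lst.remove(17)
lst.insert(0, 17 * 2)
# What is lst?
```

After line 1: lst = [12, 17, 13, 7, 10]
After line 2 (remove first 17): lst = [12, 13, 7, 10]
After line 3 (insert 34 at index 0): lst = [34, 12, 13, 7, 10]

[34, 12, 13, 7, 10]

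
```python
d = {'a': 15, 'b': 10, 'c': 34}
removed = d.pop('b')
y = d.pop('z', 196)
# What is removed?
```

After line 1: d = {'a': 15, 'b': 10, 'c': 34}
After line 2 (pop 'b' returns 10): d = {'a': 15, 'c': 34}, removed = 10
After line 3 (pop 'z' missing, returns default 196): d = {'a': 15, 'c': 34}, y = 196

10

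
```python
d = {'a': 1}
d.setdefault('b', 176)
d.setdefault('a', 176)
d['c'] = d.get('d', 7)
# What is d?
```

After line 1: d = {'a': 1}
After line 2 (setdefault adds 'b'=176): d = {'a': 1, 'b': 176}
After line 3 (setdefault 'a' no-op, already exists): d = {'a': 1, 'b': 176}
After line 4 (get('d', 7) returns default since 'd' not in d): d = {'a': 1, 'b': 176, 'c': 7}

{'a': 1, 'b': 176, 'c': 7}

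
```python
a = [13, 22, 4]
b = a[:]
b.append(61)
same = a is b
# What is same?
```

After line 1: a = [13, 22, 4]
After line 2 (b = a[:] is a shallow copy, new object): a = [13, 22, 4], b = [13, 22, 4]
After line 3 (append only mutates b): a = [13, 22, 4], b = [13, 22, 4, 61]
After line 4 (same = a is b; different objects -> False): same = False

False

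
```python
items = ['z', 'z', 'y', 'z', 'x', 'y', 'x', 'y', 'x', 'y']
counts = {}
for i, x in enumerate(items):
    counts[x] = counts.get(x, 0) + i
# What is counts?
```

Initial: counts = {}, items = ['z', 'z', 'y', 'z', 'x', 'y', 'x', 'y', 'x', 'y']
i=0, x='z': counts = {'z': 0}
i=1, x='z': counts = {'z': 1}
i=2, x='y': counts = {'z': 1, 'y': 2}
i=3, x='z': counts = {'z': 4, 'y': 2}
i=4, x='x': counts = {'z': 4, 'y': 2, 'x': 4}
i=5, x='y': counts = {'z': 4, 'y': 7, 'x': 4}
i=6, x='x': counts = {'z': 4, 'y': 7, 'x': 10}
i=7, x='y': counts = {'z': 4, 'y': 14, 'x': 10}
i=8, x='x': counts = {'z': 4, 'y': 14, 'x': 18}
i=9, x='y': counts = {'z': 4, 'y': 23, 'x': 18}

{'z': 4, 'y': 23, 'x': 18}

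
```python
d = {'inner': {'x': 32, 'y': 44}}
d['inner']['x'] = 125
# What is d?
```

After line 1: d = {'inner': {'x': 32, 'y': 44}}
After line 2 (inner x overwritten): d = {'inner': {'x': 125, 'y': 44}}

{'inner': {'x': 125, 'y': 44}}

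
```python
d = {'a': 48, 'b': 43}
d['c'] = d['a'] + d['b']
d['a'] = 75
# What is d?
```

After line 1: d = {'a': 48, 'b': 43}
After line 2 (d['c'] = 48 + 43): d = {'a': 48, 'b': 43, 'c': 91}
After line 3: d = {'a': 75, 'b': 43, 'c': 91}

{'a': 75, 'b': 43, 'c': 91}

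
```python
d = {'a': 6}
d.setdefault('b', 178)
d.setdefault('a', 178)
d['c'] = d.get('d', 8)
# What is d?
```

After line 1: d = {'a': 6}
After line 2 (setdefault adds 'b'=178): d = {'a': 6, 'b': 178}
After line 3 (setdefault 'a' no-op, already exists): d = {'a': 6, 'b': 178}
After line 4 (get('d', 8) returns default since 'd' not in d): d = {'a': 6, 'b': 178, 'c': 8}

{'a': 6, 'b': 178, 'c': 8}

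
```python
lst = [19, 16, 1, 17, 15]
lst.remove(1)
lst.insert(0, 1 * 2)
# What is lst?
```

After line 1: lst = [19, 16, 1, 17, 15]
After line 2 (remove first 1): lst = [19, 16, 17, 15]
After line 3 (insert 2 at index 0): lst = [2, 19, 16, 17, 15]

[2, 19, 16, 17, 15]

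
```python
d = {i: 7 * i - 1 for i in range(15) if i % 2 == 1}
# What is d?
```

{1: 6, 3: 20, 5: 34, 7: 48, 9: 62, 11: 76, 13: 90}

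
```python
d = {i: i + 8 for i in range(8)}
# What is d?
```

{0: 8, 1: 9, 2: 10, 3: 11, 4: 12, 5: 13, 6: 14, 7: 15}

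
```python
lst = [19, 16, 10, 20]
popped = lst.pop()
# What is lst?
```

[19, 16, 10]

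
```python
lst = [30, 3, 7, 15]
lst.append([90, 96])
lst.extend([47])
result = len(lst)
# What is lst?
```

After line 1: lst = [30, 3, 7, 15]
After line 2 (append adds [90, 96] as single element): lst = [30, 3, 7, 15, [90, 96]]
After line 3 (extend unpacks [47], adds 47): lst = [30, 3, 7, 15, [90, 96], 47]
After line 4: result = len(lst) = 6

[30, 3, 7, 15, [90, 96], 47]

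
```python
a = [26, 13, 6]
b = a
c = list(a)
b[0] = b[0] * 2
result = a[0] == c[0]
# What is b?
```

After line 1: a = [26, 13, 6]
After line 2 (b = a, alias): a = [26, 13, 6], b = [26, 13, 6]
After line 3 (c = list(a) is a copy, new object): c = [26, 13, 6]
After line 4 (b[0] = 26 * 2 = 52; mutates shared a/b): a = b = [52, 13, 6], c = [26, 13, 6]
After line 5 (a[0] = 52, c[0] = 26; result = False)

[52, 13, 6]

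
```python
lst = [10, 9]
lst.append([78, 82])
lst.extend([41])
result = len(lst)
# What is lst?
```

After line 1: lst = [10, 9]
After line 2 (append adds [78, 82] as single element): lst = [10, 9, [78, 82]]
After line 3 (extend unpacks [41], adds 41): lst = [10, 9, [78, 82], 41]
After line 4: result = len(lst) = 4

[10, 9, [78, 82], 41]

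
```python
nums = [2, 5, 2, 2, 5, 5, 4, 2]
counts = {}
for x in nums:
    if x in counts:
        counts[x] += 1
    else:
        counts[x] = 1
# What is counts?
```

Initial: counts = {}, nums = [2, 5, 2, 2, 5, 5, 4, 2]
See 2: counts = {2: 1}
See 5: counts = {2: 1, 5: 1}
See 2: counts = {2: 2, 5: 1}
See 2: counts = {2: 3, 5: 1}
See 5: counts = {2: 3, 5: 2}
See 5: counts = {2: 3, 5: 3}
See 4: counts = {2: 3, 5: 3, 4: 1}
See 2: counts = {2: 4, 5: 3, 4: 1}

{2: 4, 5: 3, 4: 1}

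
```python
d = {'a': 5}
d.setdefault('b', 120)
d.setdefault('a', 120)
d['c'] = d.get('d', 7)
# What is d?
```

After line 1: d = {'a': 5}
After line 2 (setdefault adds 'b'=120): d = {'a': 5, 'b': 120}
After line 3 (setdefault 'a' no-op, already exists): d = {'a': 5, 'b': 120}
After line 4 (get('d', 7) returns default since 'd' not in d): d = {'a': 5, 'b': 120, 'c': 7}

{'a': 5, 'b': 120, 'c': 7}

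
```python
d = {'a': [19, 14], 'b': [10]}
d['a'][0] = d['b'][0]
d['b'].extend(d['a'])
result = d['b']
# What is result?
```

After line 1: d = {'a': [19, 14], 'b': [10]}
After line 2 (a[0] = b[0] = 10): d = {'a': [10, 14], 'b': [10]}
After line 3 (b.extend(a) appends [10, 14]): d = {'a': [10, 14], 'b': [10, 10, 14]}
After line 4: result = d['b'] = [10, 10, 14]

[10, 10, 14]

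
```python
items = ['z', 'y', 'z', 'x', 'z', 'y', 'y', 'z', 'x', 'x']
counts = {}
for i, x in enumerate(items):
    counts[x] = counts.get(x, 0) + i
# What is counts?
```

Initial: counts = {}, items = ['z', 'y', 'z', 'x', 'z', 'y', 'y', 'z', 'x', 'x']
i=0, x='z': counts = {'z': 0}
i=1, x='y': counts = {'z': 0, 'y': 1}
i=2, x='z': counts = {'z': 2, 'y': 1}
i=3, x='x': counts = {'z': 2, 'y': 1, 'x': 3}
i=4, x='z': counts = {'z': 6, 'y': 1, 'x': 3}
i=5, x='y': counts = {'z': 6, 'y': 6, 'x': 3}
i=6, x='y': counts = {'z': 6, 'y': 12, 'x': 3}
i=7, x='z': counts = {'z': 13, 'y': 12, 'x': 3}
i=8, x='x': counts = {'z': 13, 'y': 12, 'x': 11}
i=9, x='x': counts = {'z': 13, 'y': 12, 'x': 20}

{'z': 13, 'y': 12, 'x': 20}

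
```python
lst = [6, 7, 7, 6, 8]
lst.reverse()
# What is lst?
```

[8, 6, 7, 7, 6]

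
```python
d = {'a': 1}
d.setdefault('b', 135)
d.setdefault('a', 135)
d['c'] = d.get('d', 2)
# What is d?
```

After line 1: d = {'a': 1}
After line 2 (setdefault adds 'b'=135): d = {'a': 1, 'b': 135}
After line 3 (setdefault 'a' no-op, already exists): d = {'a': 1, 'b': 135}
After line 4 (get('d', 2) returns default since 'd' not in d): d = {'a': 1, 'b': 135, 'c': 2}

{'a': 1, 'b': 135, 'c': 2}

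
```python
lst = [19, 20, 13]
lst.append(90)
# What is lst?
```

[19, 20, 13, 90]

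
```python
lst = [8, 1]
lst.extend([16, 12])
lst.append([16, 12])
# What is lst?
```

After line 1: lst = [8, 1]
After line 2 (extend unpacks [16, 12]): lst = [8, 1, 16, 12]
After line 3 (append adds [16, 12] as single element): lst = [8, 1, 16, 12, [16, 12]]

[8, 1, 16, 12, [16, 12]]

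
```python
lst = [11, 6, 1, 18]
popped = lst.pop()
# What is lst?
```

[11, 6, 1]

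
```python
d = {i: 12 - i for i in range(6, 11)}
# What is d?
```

{6: 6, 7: 5, 8: 4, 9: 3, 10: 2}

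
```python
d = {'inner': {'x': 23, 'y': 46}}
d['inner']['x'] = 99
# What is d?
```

After line 1: d = {'inner': {'x': 23, 'y': 46}}
After line 2 (inner x overwritten): d = {'inner': {'x': 99, 'y': 46}}

{'inner': {'x': 99, 'y': 46}}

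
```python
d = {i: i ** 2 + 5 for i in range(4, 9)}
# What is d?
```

{4: 21, 5: 30, 6: 41, 7: 54, 8: 69}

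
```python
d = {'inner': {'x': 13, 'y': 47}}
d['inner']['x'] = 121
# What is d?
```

After line 1: d = {'inner': {'x': 13, 'y': 47}}
After line 2 (inner x overwritten): d = {'inner': {'x': 121, 'y': 47}}

{'inner': {'x': 121, 'y': 47}}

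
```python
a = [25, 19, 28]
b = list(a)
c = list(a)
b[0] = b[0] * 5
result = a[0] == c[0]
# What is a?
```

After line 1: a = [25, 19, 28]
After line 2 (b = list(a), copy): a = [25, 19, 28], b = [25, 19, 28]
After line 3 (c = list(a) is a copy, new object): c = [25, 19, 28]
After line 4 (b[0] = 25 * 5 = 125; only b mutates (copy)): a = [25, 19, 28], b = [125, 19, 28], c = [25, 19, 28]
After line 5 (a[0] = 25, c[0] = 25; result = True)

[25, 19, 28]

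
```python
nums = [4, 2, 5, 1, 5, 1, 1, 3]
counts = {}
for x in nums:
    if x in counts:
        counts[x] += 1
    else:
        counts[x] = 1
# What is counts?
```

Initial: counts = {}, nums = [4, 2, 5, 1, 5, 1, 1, 3]
See 4: counts = {4: 1}
See 2: counts = {4: 1, 2: 1}
See 5: counts = {4: 1, 2: 1, 5: 1}
See 1: counts = {4: 1, 2: 1, 5: 1, 1: 1}
See 5: counts = {4: 1, 2: 1, 5: 2, 1: 1}
See 1: counts = {4: 1, 2: 1, 5: 2, 1: 2}
See 1: counts = {4: 1, 2: 1, 5: 2, 1: 3}
See 3: counts = {4: 1, 2: 1, 5: 2, 1: 3, 3: 1}

{4: 1, 2: 1, 5: 2, 1: 3, 3: 1}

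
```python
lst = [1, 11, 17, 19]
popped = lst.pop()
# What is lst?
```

[1, 11, 17]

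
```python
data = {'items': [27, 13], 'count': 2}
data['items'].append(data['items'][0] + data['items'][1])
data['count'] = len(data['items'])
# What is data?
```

After line 1: data = {'items': [27, 13], 'count': 2}
After line 2 (append 27 + 13 = 40): data = {'items': [27, 13, 40], 'count': 2}
After line 3 (count = len(items) = 3): data = {'items': [27, 13, 40], 'count': 3}

{'items': [27, 13, 40], 'count': 3}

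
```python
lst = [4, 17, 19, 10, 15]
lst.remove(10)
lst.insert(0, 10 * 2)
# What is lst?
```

After line 1: lst = [4, 17, 19, 10, 15]
After line 2 (remove first 10): lst = [4, 17, 19, 15]
After line 3 (insert 20 at index 0): lst = [20, 4, 17, 19, 15]

[20, 4, 17, 19, 15]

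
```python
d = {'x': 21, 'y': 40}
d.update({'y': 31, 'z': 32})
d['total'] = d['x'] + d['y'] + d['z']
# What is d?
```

After line 1: d = {'x': 21, 'y': 40}
After line 2 (y overwritten, z added): d = {'x': 21, 'y': 31, 'z': 32}
After line 3 (total = 21 + 31 + 32 = 84): d = {'x': 21, 'y': 31, 'z': 32, 'total': 84}

{'x': 21, 'y': 31, 'z': 32, 'total': 84}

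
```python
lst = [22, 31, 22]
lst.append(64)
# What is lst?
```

[22, 31, 22, 64]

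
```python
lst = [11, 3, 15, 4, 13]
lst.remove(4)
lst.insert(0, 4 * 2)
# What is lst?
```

After line 1: lst = [11, 3, 15, 4, 13]
After line 2 (remove first 4): lst = [11, 3, 15, 13]
After line 3 (insert 8 at index 0): lst = [8, 11, 3, 15, 13]

[8, 11, 3, 15, 13]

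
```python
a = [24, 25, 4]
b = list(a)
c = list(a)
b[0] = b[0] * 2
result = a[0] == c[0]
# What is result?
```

After line 1: a = [24, 25, 4]
After line 2 (b = list(a), copy): a = [24, 25, 4], b = [24, 25, 4]
After line 3 (c = list(a) is a copy, new object): c = [24, 25, 4]
After line 4 (b[0] = 24 * 2 = 48; only b mutates (copy)): a = [24, 25, 4], b = [48, 25, 4], c = [24, 25, 4]
After line 5 (a[0] = 24, c[0] = 24; result = True)

True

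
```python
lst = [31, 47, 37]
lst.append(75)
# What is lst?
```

[31, 47, 37, 75]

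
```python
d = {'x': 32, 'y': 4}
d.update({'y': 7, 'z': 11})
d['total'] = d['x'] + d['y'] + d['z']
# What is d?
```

After line 1: d = {'x': 32, 'y': 4}
After line 2 (y overwritten, z added): d = {'x': 32, 'y': 7, 'z': 11}
After line 3 (total = 32 + 7 + 11 = 50): d = {'x': 32, 'y': 7, 'z': 11, 'total': 50}

{'x': 32, 'y': 7, 'z': 11, 'total': 50}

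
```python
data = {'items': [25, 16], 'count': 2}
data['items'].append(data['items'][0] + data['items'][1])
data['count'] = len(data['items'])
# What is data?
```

After line 1: data = {'items': [25, 16], 'count': 2}
After line 2 (append 25 + 16 = 41): data = {'items': [25, 16, 41], 'count': 2}
After line 3 (count = len(items) = 3): data = {'items': [25, 16, 41], 'count': 3}

{'items': [25, 16, 41], 'count': 3}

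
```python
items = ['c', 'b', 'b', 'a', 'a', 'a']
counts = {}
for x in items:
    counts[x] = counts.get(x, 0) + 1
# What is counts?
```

Initial: counts = {}, items = ['c', 'b', 'b', 'a', 'a', 'a']
See 'c': counts = {'c': 1}
See 'b': counts = {'c': 1, 'b': 1}
See 'b': counts = {'c': 1, 'b': 2}
See 'a': counts = {'c': 1, 'b': 2, 'a': 1}
See 'a': counts = {'c': 1, 'b': 2, 'a': 2}
See 'a': counts = {'c': 1, 'b': 2, 'a': 3}

{'c': 1, 'b': 2, 'a': 3}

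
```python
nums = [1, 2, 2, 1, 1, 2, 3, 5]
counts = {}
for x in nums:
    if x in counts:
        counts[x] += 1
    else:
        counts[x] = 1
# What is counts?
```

Initial: counts = {}, nums = [1, 2, 2, 1, 1, 2, 3, 5]
See 1: counts = {1: 1}
See 2: counts = {1: 1, 2: 1}
See 2: counts = {1: 1, 2: 2}
See 1: counts = {1: 2, 2: 2}
See 1: counts = {1: 3, 2: 2}
See 2: counts = {1: 3, 2: 3}
See 3: counts = {1: 3, 2: 3, 3: 1}
See 5: counts = {1: 3, 2: 3, 3: 1, 5: 1}

{1: 3, 2: 3, 3: 1, 5: 1}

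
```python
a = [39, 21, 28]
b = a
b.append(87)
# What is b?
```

After line 1: a = [39, 21, 28]
After line 2 (b = a is an alias, same object): a = [39, 21, 28], b = [39, 21, 28]
After line 3 (b.append mutates the shared list): a = [39, 21, 28, 87], b = [39, 21, 28, 87]

[39, 21, 28, 87]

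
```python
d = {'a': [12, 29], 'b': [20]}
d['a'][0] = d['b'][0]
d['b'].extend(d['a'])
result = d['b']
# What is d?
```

After line 1: d = {'a': [12, 29], 'b': [20]}
After line 2 (a[0] = b[0] = 20): d = {'a': [20, 29], 'b': [20]}
After line 3 (b.extend(a) appends [20, 29]): d = {'a': [20, 29], 'b': [20, 20, 29]}
After line 4: result = d['b'] = [20, 20, 29]

{'a': [20, 29], 'b': [20, 20, 29]}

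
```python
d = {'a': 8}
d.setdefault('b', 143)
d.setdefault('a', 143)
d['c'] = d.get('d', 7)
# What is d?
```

After line 1: d = {'a': 8}
After line 2 (setdefault adds 'b'=143): d = {'a': 8, 'b': 143}
After line 3 (setdefault 'a' no-op, already exists): d = {'a': 8, 'b': 143}
After line 4 (get('d', 7) returns default since 'd' not in d): d = {'a': 8, 'b': 143, 'c': 7}

{'a': 8, 'b': 143, 'c': 7}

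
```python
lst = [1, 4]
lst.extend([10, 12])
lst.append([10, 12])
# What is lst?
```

After line 1: lst = [1, 4]
After line 2 (extend unpacks [10, 12]): lst = [1, 4, 10, 12]
After line 3 (append adds [10, 12] as single element): lst = [1, 4, 10, 12, [10, 12]]

[1, 4, 10, 12, [10, 12]]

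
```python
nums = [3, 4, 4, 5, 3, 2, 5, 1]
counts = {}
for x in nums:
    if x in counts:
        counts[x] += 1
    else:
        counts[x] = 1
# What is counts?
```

Initial: counts = {}, nums = [3, 4, 4, 5, 3, 2, 5, 1]
See 3: counts = {3: 1}
See 4: counts = {3: 1, 4: 1}
See 4: counts = {3: 1, 4: 2}
See 5: counts = {3: 1, 4: 2, 5: 1}
See 3: counts = {3: 2, 4: 2, 5: 1}
See 2: counts = {3: 2, 4: 2, 5: 1, 2: 1}
See 5: counts = {3: 2, 4: 2, 5: 2, 2: 1}
See 1: counts = {3: 2, 4: 2, 5: 2, 2: 1, 1: 1}

{3: 2, 4: 2, 5: 2, 2: 1, 1: 1}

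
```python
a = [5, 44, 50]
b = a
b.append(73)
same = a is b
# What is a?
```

After line 1: a = [5, 44, 50]
After line 2 (b = a is an alias, same object): a = [5, 44, 50], b = [5, 44, 50]
After line 3 (b.append mutates the shared list): a = [5, 44, 50, 73], b = [5, 44, 50, 73]
After line 4 (same = a is b; same object -> True): same = True

[5, 44, 50, 73]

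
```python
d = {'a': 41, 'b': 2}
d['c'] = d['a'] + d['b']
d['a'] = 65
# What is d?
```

After line 1: d = {'a': 41, 'b': 2}
After line 2 (d['c'] = 41 + 2): d = {'a': 41, 'b': 2, 'c': 43}
After line 3: d = {'a': 65, 'b': 2, 'c': 43}

{'a': 65, 'b': 2, 'c': 43}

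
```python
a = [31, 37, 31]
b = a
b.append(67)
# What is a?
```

After line 1: a = [31, 37, 31]
After line 2 (b = a is an alias, same object): a = [31, 37, 31], b = [31, 37, 31]
After line 3 (b.append mutates the shared list): a = [31, 37, 31, 67], b = [31, 37, 31, 67]

[31, 37, 31, 67]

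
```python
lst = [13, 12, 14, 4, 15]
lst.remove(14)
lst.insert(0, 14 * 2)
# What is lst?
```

After line 1: lst = [13, 12, 14, 4, 15]
After line 2 (remove first 14): lst = [13, 12, 4, 15]
After line 3 (insert 28 at index 0): lst = [28, 13, 12, 4, 15]

[28, 13, 12, 4, 15]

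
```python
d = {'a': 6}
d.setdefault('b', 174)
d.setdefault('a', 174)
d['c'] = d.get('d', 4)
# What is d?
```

After line 1: d = {'a': 6}
After line 2 (setdefault adds 'b'=174): d = {'a': 6, 'b': 174}
After line 3 (setdefault 'a' no-op, already exists): d = {'a': 6, 'b': 174}
After line 4 (get('d', 4) returns default since 'd' not in d): d = {'a': 6, 'b': 174, 'c': 4}

{'a': 6, 'b': 174, 'c': 4}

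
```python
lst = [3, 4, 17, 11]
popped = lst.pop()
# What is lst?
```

[3, 4, 17]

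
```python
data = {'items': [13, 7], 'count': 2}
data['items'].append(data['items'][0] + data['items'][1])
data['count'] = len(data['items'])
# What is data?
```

After line 1: data = {'items': [13, 7], 'count': 2}
After line 2 (append 13 + 7 = 20): data = {'items': [13, 7, 20], 'count': 2}
After line 3 (count = len(items) = 3): data = {'items': [13, 7, 20], 'count': 3}

{'items': [13, 7, 20], 'count': 3}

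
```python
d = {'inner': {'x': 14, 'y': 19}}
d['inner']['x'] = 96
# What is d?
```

After line 1: d = {'inner': {'x': 14, 'y': 19}}
After line 2 (inner x overwritten): d = {'inner': {'x': 96, 'y': 19}}

{'inner': {'x': 96, 'y': 19}}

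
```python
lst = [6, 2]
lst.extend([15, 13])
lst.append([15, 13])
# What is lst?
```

After line 1: lst = [6, 2]
After line 2 (extend unpacks [15, 13]): lst = [6, 2, 15, 13]
After line 3 (append adds [15, 13] as single element): lst = [6, 2, 15, 13, [15, 13]]

[6, 2, 15, 13, [15, 13]]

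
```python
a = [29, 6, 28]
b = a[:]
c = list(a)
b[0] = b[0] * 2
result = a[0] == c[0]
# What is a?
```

After line 1: a = [29, 6, 28]
After line 2 (b = a[:], copy): a = [29, 6, 28], b = [29, 6, 28]
After line 3 (c = list(a) is a copy, new object): c = [29, 6, 28]
After line 4 (b[0] = 29 * 2 = 58; only b mutates (copy)): a = [29, 6, 28], b = [58, 6, 28], c = [29, 6, 28]
After line 5 (a[0] = 29, c[0] = 29; result = True)

[29, 6, 28]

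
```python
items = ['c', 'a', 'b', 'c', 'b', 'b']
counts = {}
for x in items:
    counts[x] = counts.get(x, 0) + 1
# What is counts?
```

Initial: counts = {}, items = ['c', 'a', 'b', 'c', 'b', 'b']
See 'c': counts = {'c': 1}
See 'a': counts = {'c': 1, 'a': 1}
See 'b': counts = {'c': 1, 'a': 1, 'b': 1}
See 'c': counts = {'c': 2, 'a': 1, 'b': 1}
See 'b': counts = {'c': 2, 'a': 1, 'b': 2}
See 'b': counts = {'c': 2, 'a': 1, 'b': 3}

{'c': 2, 'a': 1, 'b': 3}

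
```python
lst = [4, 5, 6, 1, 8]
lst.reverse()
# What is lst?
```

[8, 1, 6, 5, 4]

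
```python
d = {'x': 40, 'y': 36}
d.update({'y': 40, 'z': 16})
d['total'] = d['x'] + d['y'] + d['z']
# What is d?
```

After line 1: d = {'x': 40, 'y': 36}
After line 2 (y overwritten, z added): d = {'x': 40, 'y': 40, 'z': 16}
After line 3 (total = 40 + 40 + 16 = 96): d = {'x': 40, 'y': 40, 'z': 16, 'total': 96}

{'x': 40, 'y': 40, 'z': 16, 'total': 96}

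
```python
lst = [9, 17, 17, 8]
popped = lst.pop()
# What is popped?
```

8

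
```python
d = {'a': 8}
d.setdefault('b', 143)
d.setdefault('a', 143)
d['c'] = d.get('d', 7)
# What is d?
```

After line 1: d = {'a': 8}
After line 2 (setdefault adds 'b'=143): d = {'a': 8, 'b': 143}
After line 3 (setdefault 'a' no-op, already exists): d = {'a': 8, 'b': 143}
After line 4 (get('d', 7) returns default since 'd' not in d): d = {'a': 8, 'b': 143, 'c': 7}

{'a': 8, 'b': 143, 'c': 7}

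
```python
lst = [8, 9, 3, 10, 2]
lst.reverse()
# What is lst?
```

[2, 10, 3, 9, 8]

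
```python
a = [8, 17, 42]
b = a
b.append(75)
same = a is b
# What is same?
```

After line 1: a = [8, 17, 42]
After line 2 (b = a is an alias, same object): a = [8, 17, 42], b = [8, 17, 42]
After line 3 (b.append mutates the shared list): a = [8, 17, 42, 75], b = [8, 17, 42, 75]
After line 4 (same = a is b; same object -> True): same = True

True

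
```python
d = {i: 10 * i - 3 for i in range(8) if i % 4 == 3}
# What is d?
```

{3: 27, 7: 67}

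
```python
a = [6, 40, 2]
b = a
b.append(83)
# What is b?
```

After line 1: a = [6, 40, 2]
After line 2 (b = a is an alias, same object): a = [6, 40, 2], b = [6, 40, 2]
After line 3 (b.append mutates the shared list): a = [6, 40, 2, 83], b = [6, 40, 2, 83]

[6, 40, 2, 83]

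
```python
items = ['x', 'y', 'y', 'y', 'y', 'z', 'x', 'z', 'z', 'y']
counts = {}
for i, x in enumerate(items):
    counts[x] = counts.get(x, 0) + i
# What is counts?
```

Initial: counts = {}, items = ['x', 'y', 'y', 'y', 'y', 'z', 'x', 'z', 'z', 'y']
i=0, x='x': counts = {'x': 0}
i=1, x='y': counts = {'x': 0, 'y': 1}
i=2, x='y': counts = {'x': 0, 'y': 3}
i=3, x='y': counts = {'x': 0, 'y': 6}
i=4, x='y': counts = {'x': 0, 'y': 10}
i=5, x='z': counts = {'x': 0, 'y': 10, 'z': 5}
i=6, x='x': counts = {'x': 6, 'y': 10, 'z': 5}
i=7, x='z': counts = {'x': 6, 'y': 10, 'z': 12}
i=8, x='z': counts = {'x': 6, 'y': 10, 'z': 20}
i=9, x='y': counts = {'x': 6, 'y': 19, 'z': 20}

{'x': 6, 'y': 19, 'z': 20}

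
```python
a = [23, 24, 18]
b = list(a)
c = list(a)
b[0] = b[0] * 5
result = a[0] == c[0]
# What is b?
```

After line 1: a = [23, 24, 18]
After line 2 (b = list(a), copy): a = [23, 24, 18], b = [23, 24, 18]
After line 3 (c = list(a) is a copy, new object): c = [23, 24, 18]
After line 4 (b[0] = 23 * 5 = 115; only b mutates (copy)): a = [23, 24, 18], b = [115, 24, 18], c = [23, 24, 18]
After line 5 (a[0] = 23, c[0] = 23; result = True)

[115, 24, 18]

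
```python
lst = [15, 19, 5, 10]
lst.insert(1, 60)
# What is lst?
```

[15, 60, 19, 5, 10]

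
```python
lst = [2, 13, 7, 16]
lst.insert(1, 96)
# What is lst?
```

[2, 96, 13, 7, 16]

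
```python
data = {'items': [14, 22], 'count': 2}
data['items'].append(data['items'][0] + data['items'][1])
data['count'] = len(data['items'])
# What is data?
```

After line 1: data = {'items': [14, 22], 'count': 2}
After line 2 (append 14 + 22 = 36): data = {'items': [14, 22, 36], 'count': 2}
After line 3 (count = len(items) = 3): data = {'items': [14, 22, 36], 'count': 3}

{'items': [14, 22, 36], 'count': 3}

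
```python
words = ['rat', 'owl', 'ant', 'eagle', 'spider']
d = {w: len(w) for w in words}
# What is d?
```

{'rat': 3, 'owl': 3, 'ant': 3, 'eagle': 5, 'spider': 6}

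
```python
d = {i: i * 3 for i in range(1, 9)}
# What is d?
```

{1: 3, 2: 6, 3: 9, 4: 12, 5: 15, 6: 18, 7: 21, 8: 24}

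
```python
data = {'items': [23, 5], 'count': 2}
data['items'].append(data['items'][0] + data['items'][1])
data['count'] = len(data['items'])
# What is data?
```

After line 1: data = {'items': [23, 5], 'count': 2}
After line 2 (append 23 + 5 = 28): data = {'items': [23, 5, 28], 'count': 2}
After line 3 (count = len(items) = 3): data = {'items': [23, 5, 28], 'count': 3}

{'items': [23, 5, 28], 'count': 3}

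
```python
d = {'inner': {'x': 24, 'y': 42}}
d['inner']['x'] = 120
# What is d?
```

After line 1: d = {'inner': {'x': 24, 'y': 42}}
After line 2 (inner x overwritten): d = {'inner': {'x': 120, 'y': 42}}

{'inner': {'x': 120, 'y': 42}}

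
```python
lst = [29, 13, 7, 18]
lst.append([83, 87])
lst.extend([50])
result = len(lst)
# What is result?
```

After line 1: lst = [29, 13, 7, 18]
After line 2 (append adds [83, 87] as single element): lst = [29, 13, 7, 18, [83, 87]]
After line 3 (extend unpacks [50], adds 50): lst = [29, 13, 7, 18, [83, 87], 50]
After line 4: result = len(lst) = 6

6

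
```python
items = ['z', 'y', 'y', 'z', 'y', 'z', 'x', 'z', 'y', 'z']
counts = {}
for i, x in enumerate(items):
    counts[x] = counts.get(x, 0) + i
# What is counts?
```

Initial: counts = {}, items = ['z', 'y', 'y', 'z', 'y', 'z', 'x', 'z', 'y', 'z']
i=0, x='z': counts = {'z': 0}
i=1, x='y': counts = {'z': 0, 'y': 1}
i=2, x='y': counts = {'z': 0, 'y': 3}
i=3, x='z': counts = {'z': 3, 'y': 3}
i=4, x='y': counts = {'z': 3, 'y': 7}
i=5, x='z': counts = {'z': 8, 'y': 7}
i=6, x='x': counts = {'z': 8, 'y': 7, 'x': 6}
i=7, x='z': counts = {'z': 15, 'y': 7, 'x': 6}
i=8, x='y': counts = {'z': 15, 'y': 15, 'x': 6}
i=9, x='z': counts = {'z': 24, 'y': 15, 'x': 6}

{'z': 24, 'y': 15, 'x': 6}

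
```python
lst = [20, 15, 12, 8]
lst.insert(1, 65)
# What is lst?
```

[20, 65, 15, 12, 8]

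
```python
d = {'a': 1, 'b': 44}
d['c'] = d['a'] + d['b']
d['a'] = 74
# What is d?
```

After line 1: d = {'a': 1, 'b': 44}
After line 2 (d['c'] = 1 + 44): d = {'a': 1, 'b': 44, 'c': 45}
After line 3: d = {'a': 74, 'b': 44, 'c': 45}

{'a': 74, 'b': 44, 'c': 45}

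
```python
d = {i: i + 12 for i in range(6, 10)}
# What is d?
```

{6: 18, 7: 19, 8: 20, 9: 21}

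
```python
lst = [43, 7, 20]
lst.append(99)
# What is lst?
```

[43, 7, 20, 99]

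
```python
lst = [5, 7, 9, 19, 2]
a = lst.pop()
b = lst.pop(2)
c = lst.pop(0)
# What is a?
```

After line 1: lst = [5, 7, 9, 19, 2]
After line 2 (pop() -> a = 2): lst = [5, 7, 9, 19]
After line 3 (pop(2) -> b = 9): lst = [5, 7, 19]
After line 4 (pop(0) -> c = 5): lst = [7, 19]

2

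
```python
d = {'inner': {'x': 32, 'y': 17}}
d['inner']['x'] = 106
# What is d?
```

After line 1: d = {'inner': {'x': 32, 'y': 17}}
After line 2 (inner x overwritten): d = {'inner': {'x': 106, 'y': 17}}

{'inner': {'x': 106, 'y': 17}}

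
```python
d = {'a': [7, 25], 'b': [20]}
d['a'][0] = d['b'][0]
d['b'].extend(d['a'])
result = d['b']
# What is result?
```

After line 1: d = {'a': [7, 25], 'b': [20]}
After line 2 (a[0] = b[0] = 20): d = {'a': [20, 25], 'b': [20]}
After line 3 (b.extend(a) appends [20, 25]): d = {'a': [20, 25], 'b': [20, 20, 25]}
After line 4: result = d['b'] = [20, 20, 25]

[20, 20, 25]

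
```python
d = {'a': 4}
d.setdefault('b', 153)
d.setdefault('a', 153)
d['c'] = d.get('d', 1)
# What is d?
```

After line 1: d = {'a': 4}
After line 2 (setdefault adds 'b'=153): d = {'a': 4, 'b': 153}
After line 3 (setdefault 'a' no-op, already exists): d = {'a': 4, 'b': 153}
After line 4 (get('d', 1) returns default since 'd' not in d): d = {'a': 4, 'b': 153, 'c': 1}

{'a': 4, 'b': 153, 'c': 1}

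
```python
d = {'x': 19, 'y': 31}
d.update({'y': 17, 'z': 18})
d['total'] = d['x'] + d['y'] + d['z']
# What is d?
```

After line 1: d = {'x': 19, 'y': 31}
After line 2 (y overwritten, z added): d = {'x': 19, 'y': 17, 'z': 18}
After line 3 (total = 19 + 17 + 18 = 54): d = {'x': 19, 'y': 17, 'z': 18, 'total': 54}

{'x': 19, 'y': 17, 'z': 18, 'total': 54}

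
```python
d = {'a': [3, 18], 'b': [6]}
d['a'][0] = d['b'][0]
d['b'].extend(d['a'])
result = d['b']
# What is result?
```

After line 1: d = {'a': [3, 18], 'b': [6]}
After line 2 (a[0] = b[0] = 6): d = {'a': [6, 18], 'b': [6]}
After line 3 (b.extend(a) appends [6, 18]): d = {'a': [6, 18], 'b': [6, 6, 18]}
After line 4: result = d['b'] = [6, 6, 18]

[6, 6, 18]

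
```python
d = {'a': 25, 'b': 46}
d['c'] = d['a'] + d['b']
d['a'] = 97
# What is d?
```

After line 1: d = {'a': 25, 'b': 46}
After line 2 (d['c'] = 25 + 46): d = {'a': 25, 'b': 46, 'c': 71}
After line 3: d = {'a': 97, 'b': 46, 'c': 71}

{'a': 97, 'b': 46, 'c': 71}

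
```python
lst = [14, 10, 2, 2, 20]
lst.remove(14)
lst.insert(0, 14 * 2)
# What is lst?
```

After line 1: lst = [14, 10, 2, 2, 20]
After line 2 (remove first 14): lst = [10, 2, 2, 20]
After line 3 (insert 28 at index 0): lst = [28, 10, 2, 2, 20]

[28, 10, 2, 2, 20]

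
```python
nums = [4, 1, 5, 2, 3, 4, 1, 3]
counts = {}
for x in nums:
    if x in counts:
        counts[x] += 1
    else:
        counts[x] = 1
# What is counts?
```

Initial: counts = {}, nums = [4, 1, 5, 2, 3, 4, 1, 3]
See 4: counts = {4: 1}
See 1: counts = {4: 1, 1: 1}
See 5: counts = {4: 1, 1: 1, 5: 1}
See 2: counts = {4: 1, 1: 1, 5: 1, 2: 1}
See 3: counts = {4: 1, 1: 1, 5: 1, 2: 1, 3: 1}
See 4: counts = {4: 2, 1: 1, 5: 1, 2: 1, 3: 1}
See 1: counts = {4: 2, 1: 2, 5: 1, 2: 1, 3: 1}
See 3: counts = {4: 2, 1: 2, 5: 1, 2: 1, 3: 2}

{4: 2, 1: 2, 5: 1, 2: 1, 3: 2}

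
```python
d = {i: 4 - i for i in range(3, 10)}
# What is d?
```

{3: 1, 4: 0, 5: -1, 6: -2, 7: -3, 8: -4, 9: -5}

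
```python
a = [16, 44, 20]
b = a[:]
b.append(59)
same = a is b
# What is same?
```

After line 1: a = [16, 44, 20]
After line 2 (b = a[:] is a shallow copy, new object): a = [16, 44, 20], b = [16, 44, 20]
After line 3 (append only mutates b): a = [16, 44, 20], b = [16, 44, 20, 59]
After line 4 (same = a is b; different objects -> False): same = False

False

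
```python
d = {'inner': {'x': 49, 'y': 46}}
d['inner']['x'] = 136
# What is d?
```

After line 1: d = {'inner': {'x': 49, 'y': 46}}
After line 2 (inner x overwritten): d = {'inner': {'x': 136, 'y': 46}}

{'inner': {'x': 136, 'y': 46}}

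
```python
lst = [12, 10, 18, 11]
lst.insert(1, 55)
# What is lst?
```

[12, 55, 10, 18, 11]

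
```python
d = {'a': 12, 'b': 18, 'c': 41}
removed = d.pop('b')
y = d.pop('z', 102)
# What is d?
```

After line 1: d = {'a': 12, 'b': 18, 'c': 41}
After line 2 (pop 'b' returns 18): d = {'a': 12, 'c': 41}, removed = 18
After line 3 (pop 'z' missing, returns default 102): d = {'a': 12, 'c': 41}, y = 102

{'a': 12, 'c': 41}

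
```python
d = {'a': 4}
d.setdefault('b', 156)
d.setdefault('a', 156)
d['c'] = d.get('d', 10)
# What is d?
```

After line 1: d = {'a': 4}
After line 2 (setdefault adds 'b'=156): d = {'a': 4, 'b': 156}
After line 3 (setdefault 'a' no-op, already exists): d = {'a': 4, 'b': 156}
After line 4 (get('d', 10) returns default since 'd' not in d): d = {'a': 4, 'b': 156, 'c': 10}

{'a': 4, 'b': 156, 'c': 10}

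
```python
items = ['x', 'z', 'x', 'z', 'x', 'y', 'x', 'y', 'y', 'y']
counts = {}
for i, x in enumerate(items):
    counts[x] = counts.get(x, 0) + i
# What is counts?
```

Initial: counts = {}, items = ['x', 'z', 'x', 'z', 'x', 'y', 'x', 'y', 'y', 'y']
i=0, x='x': counts = {'x': 0}
i=1, x='z': counts = {'x': 0, 'z': 1}
i=2, x='x': counts = {'x': 2, 'z': 1}
i=3, x='z': counts = {'x': 2, 'z': 4}
i=4, x='x': counts = {'x': 6, 'z': 4}
i=5, x='y': counts = {'x': 6, 'z': 4, 'y': 5}
i=6, x='x': counts = {'x': 12, 'z': 4, 'y': 5}
i=7, x='y': counts = {'x': 12, 'z': 4, 'y': 12}
i=8, x='y': counts = {'x': 12, 'z': 4, 'y': 20}
i=9, x='y': counts = {'x': 12, 'z': 4, 'y': 29}

{'x': 12, 'z': 4, 'y': 29}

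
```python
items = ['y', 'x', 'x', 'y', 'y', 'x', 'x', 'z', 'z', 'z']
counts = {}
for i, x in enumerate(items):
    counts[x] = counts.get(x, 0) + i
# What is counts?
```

Initial: counts = {}, items = ['y', 'x', 'x', 'y', 'y', 'x', 'x', 'z', 'z', 'z']
i=0, x='y': counts = {'y': 0}
i=1, x='x': counts = {'y': 0, 'x': 1}
i=2, x='x': counts = {'y': 0, 'x': 3}
i=3, x='y': counts = {'y': 3, 'x': 3}
i=4, x='y': counts = {'y': 7, 'x': 3}
i=5, x='x': counts = {'y': 7, 'x': 8}
i=6, x='x': counts = {'y': 7, 'x': 14}
i=7, x='z': counts = {'y': 7, 'x': 14, 'z': 7}
i=8, x='z': counts = {'y': 7, 'x': 14, 'z': 15}
i=9, x='z': counts = {'y': 7, 'x': 14, 'z': 24}

{'y': 7, 'x': 14, 'z': 24}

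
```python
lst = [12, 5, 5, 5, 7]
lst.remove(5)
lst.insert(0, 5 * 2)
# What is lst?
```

After line 1: lst = [12, 5, 5, 5, 7]
After line 2 (remove first 5): lst = [12, 5, 5, 7]
After line 3 (insert 10 at index 0): lst = [10, 12, 5, 5, 7]

[10, 12, 5, 5, 7]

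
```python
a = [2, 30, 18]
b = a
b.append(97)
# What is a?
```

After line 1: a = [2, 30, 18]
After line 2 (b = a is an alias, same object): a = [2, 30, 18], b = [2, 30, 18]
After line 3 (b.append mutates the shared list): a = [2, 30, 18, 97], b = [2, 30, 18, 97]

[2, 30, 18, 97]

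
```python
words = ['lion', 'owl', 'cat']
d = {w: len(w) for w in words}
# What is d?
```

{'lion': 4, 'owl': 3, 'cat': 3}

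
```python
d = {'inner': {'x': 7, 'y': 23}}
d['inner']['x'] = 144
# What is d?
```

After line 1: d = {'inner': {'x': 7, 'y': 23}}
After line 2 (inner x overwritten): d = {'inner': {'x': 144, 'y': 23}}

{'inner': {'x': 144, 'y': 23}}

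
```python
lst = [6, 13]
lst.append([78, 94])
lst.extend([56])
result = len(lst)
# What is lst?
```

After line 1: lst = [6, 13]
After line 2 (append adds [78, 94] as single element): lst = [6, 13, [78, 94]]
After line 3 (extend unpacks [56], adds 56): lst = [6, 13, [78, 94], 56]
After line 4: result = len(lst) = 4

[6, 13, [78, 94], 56]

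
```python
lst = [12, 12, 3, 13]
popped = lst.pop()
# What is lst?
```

[12, 12, 3]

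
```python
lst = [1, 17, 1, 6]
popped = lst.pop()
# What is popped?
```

6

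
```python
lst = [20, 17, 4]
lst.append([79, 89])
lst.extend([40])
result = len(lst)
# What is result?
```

After line 1: lst = [20, 17, 4]
After line 2 (append adds [79, 89] as single element): lst = [20, 17, 4, [79, 89]]
After line 3 (extend unpacks [40], adds 40): lst = [20, 17, 4, [79, 89], 40]
After line 4: result = len(lst) = 5

5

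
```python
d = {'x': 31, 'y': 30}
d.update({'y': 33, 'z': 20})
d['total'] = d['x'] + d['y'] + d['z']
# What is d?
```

After line 1: d = {'x': 31, 'y': 30}
After line 2 (y overwritten, z added): d = {'x': 31, 'y': 33, 'z': 20}
After line 3 (total = 31 + 33 + 20 = 84): d = {'x': 31, 'y': 33, 'z': 20, 'total': 84}

{'x': 31, 'y': 33, 'z': 20, 'total': 84}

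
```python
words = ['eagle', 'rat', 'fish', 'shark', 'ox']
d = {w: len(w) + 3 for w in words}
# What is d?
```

{'eagle': 8, 'rat': 6, 'fish': 7, 'shark': 8, 'ox': 5}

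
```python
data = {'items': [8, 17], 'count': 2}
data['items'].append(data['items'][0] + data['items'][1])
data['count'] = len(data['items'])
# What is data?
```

After line 1: data = {'items': [8, 17], 'count': 2}
After line 2 (append 8 + 17 = 25): data = {'items': [8, 17, 25], 'count': 2}
After line 3 (count = len(items) = 3): data = {'items': [8, 17, 25], 'count': 3}

{'items': [8, 17, 25], 'count': 3}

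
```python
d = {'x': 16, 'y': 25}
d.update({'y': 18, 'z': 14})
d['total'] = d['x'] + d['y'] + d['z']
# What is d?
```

After line 1: d = {'x': 16, 'y': 25}
After line 2 (y overwritten, z added): d = {'x': 16, 'y': 18, 'z': 14}
After line 3 (total = 16 + 18 + 14 = 48): d = {'x': 16, 'y': 18, 'z': 14, 'total': 48}

{'x': 16, 'y': 18, 'z': 14, 'total': 48}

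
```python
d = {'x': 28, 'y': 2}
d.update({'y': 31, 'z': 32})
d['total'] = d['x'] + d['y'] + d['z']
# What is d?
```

After line 1: d = {'x': 28, 'y': 2}
After line 2 (y overwritten, z added): d = {'x': 28, 'y': 31, 'z': 32}
After line 3 (total = 28 + 31 + 32 = 91): d = {'x': 28, 'y': 31, 'z': 32, 'total': 91}

{'x': 28, 'y': 31, 'z': 32, 'total': 91}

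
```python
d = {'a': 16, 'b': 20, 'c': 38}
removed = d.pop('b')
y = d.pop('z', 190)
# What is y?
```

After line 1: d = {'a': 16, 'b': 20, 'c': 38}
After line 2 (pop 'b' returns 20): d = {'a': 16, 'c': 38}, removed = 20
After line 3 (pop 'z' missing, returns default 190): d = {'a': 16, 'c': 38}, y = 190

190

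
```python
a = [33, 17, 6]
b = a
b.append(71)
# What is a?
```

After line 1: a = [33, 17, 6]
After line 2 (b = a is an alias, same object): a = [33, 17, 6], b = [33, 17, 6]
After line 3 (b.append mutates the shared list): a = [33, 17, 6, 71], b = [33, 17, 6, 71]

[33, 17, 6, 71]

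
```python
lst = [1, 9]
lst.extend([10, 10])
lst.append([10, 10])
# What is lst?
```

After line 1: lst = [1, 9]
After line 2 (extend unpacks [10, 10]): lst = [1, 9, 10, 10]
After line 3 (append adds [10, 10] as single element): lst = [1, 9, 10, 10, [10, 10]]

[1, 9, 10, 10, [10, 10]]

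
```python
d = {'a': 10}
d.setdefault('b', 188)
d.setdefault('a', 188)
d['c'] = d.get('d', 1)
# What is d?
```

After line 1: d = {'a': 10}
After line 2 (setdefault adds 'b'=188): d = {'a': 10, 'b': 188}
After line 3 (setdefault 'a' no-op, already exists): d = {'a': 10, 'b': 188}
After line 4 (get('d', 1) returns default since 'd' not in d): d = {'a': 10, 'b': 188, 'c': 1}

{'a': 10, 'b': 188, 'c': 1}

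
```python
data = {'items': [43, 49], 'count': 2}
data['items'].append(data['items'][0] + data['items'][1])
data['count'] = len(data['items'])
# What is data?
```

After line 1: data = {'items': [43, 49], 'count': 2}
After line 2 (append 43 + 49 = 92): data = {'items': [43, 49, 92], 'count': 2}
After line 3 (count = len(items) = 3): data = {'items': [43, 49, 92], 'count': 3}

{'items': [43, 49, 92], 'count': 3}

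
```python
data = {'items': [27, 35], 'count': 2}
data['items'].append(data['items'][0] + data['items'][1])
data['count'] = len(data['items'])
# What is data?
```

After line 1: data = {'items': [27, 35], 'count': 2}
After line 2 (append 27 + 35 = 62): data = {'items': [27, 35, 62], 'count': 2}
After line 3 (count = len(items) = 3): data = {'items': [27, 35, 62], 'count': 3}

{'items': [27, 35, 62], 'count': 3}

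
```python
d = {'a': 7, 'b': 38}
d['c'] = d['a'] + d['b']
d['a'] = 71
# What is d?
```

After line 1: d = {'a': 7, 'b': 38}
After line 2 (d['c'] = 7 + 38): d = {'a': 7, 'b': 38, 'c': 45}
After line 3: d = {'a': 71, 'b': 38, 'c': 45}

{'a': 71, 'b': 38, 'c': 45}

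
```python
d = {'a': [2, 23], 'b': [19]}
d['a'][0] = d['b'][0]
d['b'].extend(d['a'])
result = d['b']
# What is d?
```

After line 1: d = {'a': [2, 23], 'b': [19]}
After line 2 (a[0] = b[0] = 19): d = {'a': [19, 23], 'b': [19]}
After line 3 (b.extend(a) appends [19, 23]): d = {'a': [19, 23], 'b': [19, 19, 23]}
After line 4: result = d['b'] = [19, 19, 23]

{'a': [19, 23], 'b': [19, 19, 23]}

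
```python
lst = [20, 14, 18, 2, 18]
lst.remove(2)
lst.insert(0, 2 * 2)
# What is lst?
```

After line 1: lst = [20, 14, 18, 2, 18]
After line 2 (remove first 2): lst = [20, 14, 18, 18]
After line 3 (insert 4 at index 0): lst = [4, 20, 14, 18, 18]

[4, 20, 14, 18, 18]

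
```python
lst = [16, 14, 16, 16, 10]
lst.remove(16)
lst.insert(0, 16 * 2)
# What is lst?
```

After line 1: lst = [16, 14, 16, 16, 10]
After line 2 (remove first 16): lst = [14, 16, 16, 10]
After line 3 (insert 32 at index 0): lst = [32, 14, 16, 16, 10]

[32, 14, 16, 16, 10]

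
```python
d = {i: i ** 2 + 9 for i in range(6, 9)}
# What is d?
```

{6: 45, 7: 58, 8: 73}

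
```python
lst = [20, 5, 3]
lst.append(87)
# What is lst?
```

[20, 5, 3, 87]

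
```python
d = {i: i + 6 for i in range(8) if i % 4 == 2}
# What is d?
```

{2: 8, 6: 12}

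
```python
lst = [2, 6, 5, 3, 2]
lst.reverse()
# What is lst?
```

[2, 3, 5, 6, 2]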